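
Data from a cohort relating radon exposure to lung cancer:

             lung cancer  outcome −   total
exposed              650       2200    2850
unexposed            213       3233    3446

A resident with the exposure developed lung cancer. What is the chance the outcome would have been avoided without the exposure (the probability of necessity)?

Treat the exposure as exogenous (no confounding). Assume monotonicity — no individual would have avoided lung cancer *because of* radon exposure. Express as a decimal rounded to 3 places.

PN ≈ 0.729

p₁ = P(outcome | exposed) = 650/2850 = 0.22807
p₀ = P(outcome | unexposed) = 213/3446 = 0.061811
Under exogeneity and monotonicity, PN = (p₁ − p₀) / p₁.
PN = (0.22807 − 0.061811) / 0.22807 = 0.16626 / 0.22807 ≈ 0.7290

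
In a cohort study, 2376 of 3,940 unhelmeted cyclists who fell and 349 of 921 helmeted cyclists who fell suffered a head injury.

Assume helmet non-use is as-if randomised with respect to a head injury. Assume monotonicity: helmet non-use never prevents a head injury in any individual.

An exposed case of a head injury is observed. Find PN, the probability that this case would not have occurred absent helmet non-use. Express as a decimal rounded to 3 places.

PN ≈ 0.372

p₁ = P(outcome | exposed) = 2376/3940 = 0.60305
p₀ = P(outcome | unexposed) = 349/921 = 0.37894
Under exogeneity and monotonicity, PN = (p₁ − p₀) / p₁.
PN = (0.60305 − 0.37894) / 0.60305 = 0.22411 / 0.60305 ≈ 0.3716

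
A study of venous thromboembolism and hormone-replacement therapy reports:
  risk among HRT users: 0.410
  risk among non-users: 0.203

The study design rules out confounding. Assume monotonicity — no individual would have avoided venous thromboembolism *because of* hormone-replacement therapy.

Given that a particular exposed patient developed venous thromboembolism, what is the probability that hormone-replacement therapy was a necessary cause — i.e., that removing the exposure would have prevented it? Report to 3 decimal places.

Let p₁ = 0.41, p₀ = 0.203.
Under exogeneity and monotonicity, PN = (p₁ − p₀) / p₁.
PN = (0.41 − 0.203) / 0.41 = 0.207 / 0.41 ≈ 0.5049

PN ≈ 0.505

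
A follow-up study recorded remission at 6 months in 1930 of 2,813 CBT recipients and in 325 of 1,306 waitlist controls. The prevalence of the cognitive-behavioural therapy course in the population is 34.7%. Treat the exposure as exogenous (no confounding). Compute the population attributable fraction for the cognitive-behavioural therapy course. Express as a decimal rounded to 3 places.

p₁ = P(outcome | exposed) = 1930/2813 = 0.6861
p₀ = P(outcome | unexposed) = 325/1306 = 0.24885
Overall risk P(Y=1) = π·p₁ + (1−π)·p₀ = 0.347×0.6861 + 0.653×0.24885 = 0.40058.
Under exogeneity, PAF = [P(Y=1) − p₀] / P(Y=1).
PAF = (0.40058 − 0.24885) / 0.40058 ≈ 0.3788

PAF ≈ 0.379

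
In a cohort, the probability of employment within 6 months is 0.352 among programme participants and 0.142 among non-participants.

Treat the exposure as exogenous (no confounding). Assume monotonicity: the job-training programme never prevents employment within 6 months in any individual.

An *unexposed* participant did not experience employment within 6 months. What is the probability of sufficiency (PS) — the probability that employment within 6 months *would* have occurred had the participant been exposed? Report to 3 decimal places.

Let p₁ = 0.352, p₀ = 0.142.
Under exogeneity and monotonicity, PS = (p₁ − p₀) / (1 − p₀).
PS = (0.352 − 0.142) / (1 − 0.142) = 0.21 / 0.858 ≈ 0.2448

PS ≈ 0.245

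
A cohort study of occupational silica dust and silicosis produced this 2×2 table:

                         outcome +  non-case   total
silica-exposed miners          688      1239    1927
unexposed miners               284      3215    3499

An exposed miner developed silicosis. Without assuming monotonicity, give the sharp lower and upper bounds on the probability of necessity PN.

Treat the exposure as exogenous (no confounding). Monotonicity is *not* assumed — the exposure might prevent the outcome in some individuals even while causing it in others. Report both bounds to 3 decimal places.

p₁ = P(outcome | exposed) = 688/1927 = 0.35703
p₀ = P(outcome | unexposed) = 284/3499 = 0.081166
Under exogeneity alone the bounds on PN are max{0,(p₁−p₀)/p₁} ≤ PN ≤ min{1,(1−p₀)/p₁}.
  lower = (p₁ − p₀)/p₁ = 0.27587 / 0.35703 ≈ 0.7727
  upper = min{1, (1 − p₀)/p₁} = 0.91883 / 0.35703 ≈ 2.5735 → capped at 1

0.773 ≤ PN ≤ 1.000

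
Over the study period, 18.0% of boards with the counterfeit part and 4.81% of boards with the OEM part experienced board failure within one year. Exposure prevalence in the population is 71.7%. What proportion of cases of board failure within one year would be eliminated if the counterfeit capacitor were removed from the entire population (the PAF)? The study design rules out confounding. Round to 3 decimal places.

p₁ = 0.18, p₀ = 0.0481.
Overall risk P(Y=1) = π·p₁ + (1−π)·p₀ = 0.717×0.18 + 0.283×0.0481 = 0.14267.
Under exogeneity, PAF = [P(Y=1) − p₀] / P(Y=1).
PAF = (0.14267 − 0.0481) / 0.14267 ≈ 0.6629

PAF ≈ 0.663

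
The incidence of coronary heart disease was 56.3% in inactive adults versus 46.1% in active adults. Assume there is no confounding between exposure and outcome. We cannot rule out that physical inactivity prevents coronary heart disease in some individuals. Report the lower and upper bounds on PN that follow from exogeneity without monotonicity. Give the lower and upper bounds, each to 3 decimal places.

p₁ = 0.563, p₀ = 0.461.
Under exogeneity alone the bounds on PN are max{0,(p₁−p₀)/p₁} ≤ PN ≤ min{1,(1−p₀)/p₁}.
  lower = (p₁ − p₀)/p₁ = 0.102 / 0.563 ≈ 0.1812
  upper = min{1, (1 − p₀)/p₁} = 0.539 / 0.563 ≈ 0.9574

0.181 ≤ PN ≤ 0.957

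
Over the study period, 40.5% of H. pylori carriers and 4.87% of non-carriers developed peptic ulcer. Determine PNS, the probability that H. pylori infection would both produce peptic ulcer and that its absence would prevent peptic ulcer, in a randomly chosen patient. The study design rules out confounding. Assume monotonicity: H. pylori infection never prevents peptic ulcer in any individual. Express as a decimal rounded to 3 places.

p₁ = 0.405, p₀ = 0.0487.
Under exogeneity and monotonicity, PNS = p₁ − p₀.
PNS = 0.405 − 0.0487 = 0.3563

PNS ≈ 0.356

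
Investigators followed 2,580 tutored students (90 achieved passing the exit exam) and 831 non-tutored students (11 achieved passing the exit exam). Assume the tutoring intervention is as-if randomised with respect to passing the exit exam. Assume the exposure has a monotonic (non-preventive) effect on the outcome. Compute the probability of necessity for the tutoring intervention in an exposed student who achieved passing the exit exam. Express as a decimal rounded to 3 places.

PN ≈ 0.621

p₁ = P(outcome | exposed) = 90/2580 = 0.034884
p₀ = P(outcome | unexposed) = 11/831 = 0.013237
Under exogeneity and monotonicity, PN = (p₁ − p₀) / p₁.
PN = (0.034884 − 0.013237) / 0.034884 = 0.021647 / 0.034884 ≈ 0.6205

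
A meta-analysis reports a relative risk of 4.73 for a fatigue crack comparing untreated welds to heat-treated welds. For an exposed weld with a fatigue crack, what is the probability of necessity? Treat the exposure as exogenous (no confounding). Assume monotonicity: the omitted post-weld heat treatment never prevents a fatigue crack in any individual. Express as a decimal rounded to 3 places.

PN ≈ 0.789

Under exogeneity and monotonicity, PN = (RR − 1) / RR = 1 − 1/RR.
PN = (4.73 − 1) / 4.73 = 3.73 / 4.73 ≈ 0.7886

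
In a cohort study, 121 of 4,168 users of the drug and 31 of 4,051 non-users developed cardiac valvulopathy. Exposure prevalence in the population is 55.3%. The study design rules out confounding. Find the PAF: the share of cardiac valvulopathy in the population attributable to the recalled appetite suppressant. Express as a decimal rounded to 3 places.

PAF ≈ 0.607

p₁ = P(outcome | exposed) = 121/4168 = 0.029031
p₀ = P(outcome | unexposed) = 31/4051 = 0.0076524
Overall risk P(Y=1) = π·p₁ + (1−π)·p₀ = 0.553×0.029031 + 0.447×0.0076524 = 0.019475.
Under exogeneity, PAF = [P(Y=1) − p₀] / P(Y=1).
PAF = (0.019475 − 0.0076524) / 0.019475 ≈ 0.6071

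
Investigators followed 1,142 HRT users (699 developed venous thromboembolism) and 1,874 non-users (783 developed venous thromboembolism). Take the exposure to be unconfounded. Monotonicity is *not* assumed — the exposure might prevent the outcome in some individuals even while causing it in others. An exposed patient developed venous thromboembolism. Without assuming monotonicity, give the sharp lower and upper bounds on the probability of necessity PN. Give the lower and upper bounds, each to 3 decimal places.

0.317 ≤ PN ≤ 0.951

p₁ = P(outcome | exposed) = 699/1142 = 0.61208
p₀ = P(outcome | unexposed) = 783/1874 = 0.41782
Under exogeneity alone the bounds on PN are max{0,(p₁−p₀)/p₁} ≤ PN ≤ min{1,(1−p₀)/p₁}.
  lower = (p₁ − p₀)/p₁ = 0.19426 / 0.61208 ≈ 0.3174
  upper = min{1, (1 − p₀)/p₁} = 0.58218 / 0.61208 ≈ 0.9511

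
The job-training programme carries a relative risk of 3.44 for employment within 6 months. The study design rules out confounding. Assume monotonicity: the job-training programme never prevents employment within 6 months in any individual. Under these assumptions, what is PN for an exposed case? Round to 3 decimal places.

PN ≈ 0.709

Under exogeneity and monotonicity, PN = (RR − 1) / RR = 1 − 1/RR.
PN = (3.44 − 1) / 3.44 = 2.44 / 3.44 ≈ 0.7093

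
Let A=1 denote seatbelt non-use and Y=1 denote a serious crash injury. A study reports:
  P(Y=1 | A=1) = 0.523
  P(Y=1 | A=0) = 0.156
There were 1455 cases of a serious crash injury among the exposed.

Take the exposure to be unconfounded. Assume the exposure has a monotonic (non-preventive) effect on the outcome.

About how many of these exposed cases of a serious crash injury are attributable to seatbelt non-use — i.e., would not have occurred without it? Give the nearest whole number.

about 1021 cases

Let p₁ = 0.523, p₀ = 0.156.
PN = (p₁ − p₀)/p₁ = (0.523 − 0.156) / 0.523 ≈ 0.70172.
Attributable cases ≈ PN × (exposed cases) = 0.70172 × 1455 ≈ 1021.00.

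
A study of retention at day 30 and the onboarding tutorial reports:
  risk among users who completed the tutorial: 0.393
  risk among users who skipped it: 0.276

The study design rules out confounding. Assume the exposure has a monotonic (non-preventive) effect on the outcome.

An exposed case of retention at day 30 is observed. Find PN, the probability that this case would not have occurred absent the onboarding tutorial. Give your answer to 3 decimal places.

PN ≈ 0.298

Let p₁ = 0.393, p₀ = 0.276.
Under exogeneity and monotonicity, PN = (p₁ − p₀) / p₁.
PN = (0.393 − 0.276) / 0.393 = 0.117 / 0.393 ≈ 0.2977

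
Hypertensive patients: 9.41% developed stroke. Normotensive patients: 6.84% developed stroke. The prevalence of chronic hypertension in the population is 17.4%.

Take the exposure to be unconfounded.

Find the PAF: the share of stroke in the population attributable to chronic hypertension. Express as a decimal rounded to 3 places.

p₁ = 0.0941, p₀ = 0.0684.
Overall risk P(Y=1) = π·p₁ + (1−π)·p₀ = 0.174×0.0941 + 0.826×0.0684 = 0.072872.
Under exogeneity, PAF = [P(Y=1) − p₀] / P(Y=1).
PAF = (0.072872 − 0.0684) / 0.072872 ≈ 0.0614

PAF ≈ 0.061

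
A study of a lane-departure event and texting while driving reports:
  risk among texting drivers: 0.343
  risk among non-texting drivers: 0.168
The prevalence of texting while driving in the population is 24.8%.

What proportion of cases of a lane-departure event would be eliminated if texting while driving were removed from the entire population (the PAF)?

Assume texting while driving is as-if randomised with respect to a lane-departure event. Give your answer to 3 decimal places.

Let p₁ = 0.343, p₀ = 0.168.
Overall risk P(Y=1) = π·p₁ + (1−π)·p₀ = 0.248×0.343 + 0.752×0.168 = 0.2114.
Under exogeneity, PAF = [P(Y=1) − p₀] / P(Y=1).
PAF = (0.2114 − 0.168) / 0.2114 ≈ 0.2053

PAF ≈ 0.205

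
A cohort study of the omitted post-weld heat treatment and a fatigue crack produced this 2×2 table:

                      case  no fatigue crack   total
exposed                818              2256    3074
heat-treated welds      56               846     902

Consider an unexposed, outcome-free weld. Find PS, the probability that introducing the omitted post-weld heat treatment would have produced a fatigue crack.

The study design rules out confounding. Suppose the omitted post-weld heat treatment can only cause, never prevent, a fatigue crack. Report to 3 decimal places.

PS ≈ 0.218

p₁ = P(outcome | exposed) = 818/3074 = 0.2661
p₀ = P(outcome | unexposed) = 56/902 = 0.062084
Under exogeneity and monotonicity, PS = (p₁ − p₀)/(1 − p₀).
PS = (0.2661 − 0.062084) / 0.93792 ≈ 0.2175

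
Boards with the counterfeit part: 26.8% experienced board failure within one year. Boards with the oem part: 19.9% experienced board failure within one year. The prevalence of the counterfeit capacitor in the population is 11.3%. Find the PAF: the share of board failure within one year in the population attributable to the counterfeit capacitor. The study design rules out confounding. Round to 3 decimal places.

p₁ = 0.268, p₀ = 0.199.
Overall risk P(Y=1) = π·p₁ + (1−π)·p₀ = 0.113×0.268 + 0.887×0.199 = 0.2068.
Under exogeneity, PAF = [P(Y=1) − p₀] / P(Y=1).
PAF = (0.2068 − 0.199) / 0.2068 ≈ 0.0377

PAF ≈ 0.038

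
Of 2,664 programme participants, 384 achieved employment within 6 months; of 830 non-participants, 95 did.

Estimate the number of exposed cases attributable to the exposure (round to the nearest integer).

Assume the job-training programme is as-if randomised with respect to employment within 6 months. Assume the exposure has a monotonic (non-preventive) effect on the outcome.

p₁ = P(outcome | exposed) = 384/2664 = 0.14414
p₀ = P(outcome | unexposed) = 95/830 = 0.11446
PN = (p₁ − p₀)/p₁ = (0.14414 − 0.11446) / 0.14414 ≈ 0.20595.
Attributable cases ≈ PN × (exposed cases) = 0.20595 × 384 ≈ 79.08.

about 79 cases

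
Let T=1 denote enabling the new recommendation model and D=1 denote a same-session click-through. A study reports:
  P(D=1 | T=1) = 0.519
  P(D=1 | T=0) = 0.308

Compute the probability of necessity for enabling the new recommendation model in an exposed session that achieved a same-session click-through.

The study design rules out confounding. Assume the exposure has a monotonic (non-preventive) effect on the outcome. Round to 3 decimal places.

Let p₁ = 0.519, p₀ = 0.308.
Under exogeneity and monotonicity, PN = (p₁ − p₀) / p₁.
PN = (0.519 − 0.308) / 0.519 = 0.211 / 0.519 ≈ 0.4066

PN ≈ 0.407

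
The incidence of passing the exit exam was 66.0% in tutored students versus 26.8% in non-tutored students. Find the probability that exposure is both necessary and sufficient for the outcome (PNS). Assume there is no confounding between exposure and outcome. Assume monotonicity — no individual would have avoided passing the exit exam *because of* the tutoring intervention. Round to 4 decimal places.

PNS ≈ 0.3920

p₁ = 0.66, p₀ = 0.268.
Under exogeneity and monotonicity, PNS = p₁ − p₀.
PNS = 0.66 − 0.268 = 0.392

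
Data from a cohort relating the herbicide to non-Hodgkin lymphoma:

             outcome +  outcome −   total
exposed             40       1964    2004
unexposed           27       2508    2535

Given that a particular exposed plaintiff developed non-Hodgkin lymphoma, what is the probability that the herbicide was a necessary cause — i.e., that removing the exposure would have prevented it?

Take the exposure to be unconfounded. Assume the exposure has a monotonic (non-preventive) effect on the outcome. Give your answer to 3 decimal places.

p₁ = P(outcome | exposed) = 40/2004 = 0.01996
p₀ = P(outcome | unexposed) = 27/2535 = 0.010651
Under exogeneity and monotonicity, PN = (p₁ − p₀) / p₁.
PN = (0.01996 − 0.010651) / 0.01996 = 0.0093092 / 0.01996 ≈ 0.4664

PN ≈ 0.466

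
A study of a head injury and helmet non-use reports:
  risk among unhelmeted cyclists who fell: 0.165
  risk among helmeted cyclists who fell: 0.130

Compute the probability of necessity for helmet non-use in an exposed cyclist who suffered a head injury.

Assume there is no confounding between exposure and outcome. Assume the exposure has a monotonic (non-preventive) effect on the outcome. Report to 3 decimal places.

PN ≈ 0.212

Let p₁ = 0.165, p₀ = 0.13.
Under exogeneity and monotonicity, PN = (p₁ − p₀) / p₁.
PN = (0.165 − 0.13) / 0.165 = 0.035 / 0.165 ≈ 0.2121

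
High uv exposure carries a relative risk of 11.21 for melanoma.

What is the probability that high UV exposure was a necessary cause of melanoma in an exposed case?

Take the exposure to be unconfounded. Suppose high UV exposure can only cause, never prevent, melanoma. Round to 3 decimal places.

Under exogeneity and monotonicity, PN = (RR − 1) / RR = 1 − 1/RR.
PN = (11.21 − 1) / 11.21 = 10.21 / 11.21 ≈ 0.9108

PN ≈ 0.911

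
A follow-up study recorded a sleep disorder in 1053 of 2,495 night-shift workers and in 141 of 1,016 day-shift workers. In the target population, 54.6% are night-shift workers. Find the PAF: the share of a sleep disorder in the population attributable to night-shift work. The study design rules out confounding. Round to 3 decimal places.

PAF ≈ 0.527

p₁ = P(outcome | exposed) = 1053/2495 = 0.42204
p₀ = P(outcome | unexposed) = 141/1016 = 0.13878
Overall risk P(Y=1) = π·p₁ + (1−π)·p₀ = 0.546×0.42204 + 0.454×0.13878 = 0.29344.
Under exogeneity, PAF = [P(Y=1) − p₀] / P(Y=1).
PAF = (0.29344 − 0.13878) / 0.29344 ≈ 0.5271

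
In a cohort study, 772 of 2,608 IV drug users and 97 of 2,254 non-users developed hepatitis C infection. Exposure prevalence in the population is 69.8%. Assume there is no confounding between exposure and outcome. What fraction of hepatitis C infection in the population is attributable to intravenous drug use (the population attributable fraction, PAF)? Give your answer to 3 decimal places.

p₁ = P(outcome | exposed) = 772/2608 = 0.29601
p₀ = P(outcome | unexposed) = 97/2254 = 0.043035
Overall risk P(Y=1) = π·p₁ + (1−π)·p₀ = 0.698×0.29601 + 0.302×0.043035 = 0.21961.
Under exogeneity, PAF = [P(Y=1) − p₀] / P(Y=1).
PAF = (0.21961 − 0.043035) / 0.21961 ≈ 0.8040

PAF ≈ 0.804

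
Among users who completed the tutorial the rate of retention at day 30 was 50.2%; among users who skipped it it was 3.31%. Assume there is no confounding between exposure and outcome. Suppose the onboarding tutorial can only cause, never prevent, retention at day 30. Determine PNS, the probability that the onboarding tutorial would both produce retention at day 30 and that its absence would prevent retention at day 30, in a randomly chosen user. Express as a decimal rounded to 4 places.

p₁ = 0.502, p₀ = 0.0331.
Under exogeneity and monotonicity, PNS = p₁ − p₀.
PNS = 0.502 − 0.0331 = 0.4689

PNS ≈ 0.4689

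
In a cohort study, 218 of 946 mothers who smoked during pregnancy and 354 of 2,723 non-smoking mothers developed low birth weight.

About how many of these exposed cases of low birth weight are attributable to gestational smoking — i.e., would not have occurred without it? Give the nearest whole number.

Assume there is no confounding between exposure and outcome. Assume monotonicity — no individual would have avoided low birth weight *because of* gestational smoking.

about 95 cases

p₁ = P(outcome | exposed) = 218/946 = 0.23044
p₀ = P(outcome | unexposed) = 354/2723 = 0.13
PN = (p₁ − p₀)/p₁ = (0.23044 − 0.13) / 0.23044 ≈ 0.43586.
Attributable cases ≈ PN × (exposed cases) = 0.43586 × 218 ≈ 95.02.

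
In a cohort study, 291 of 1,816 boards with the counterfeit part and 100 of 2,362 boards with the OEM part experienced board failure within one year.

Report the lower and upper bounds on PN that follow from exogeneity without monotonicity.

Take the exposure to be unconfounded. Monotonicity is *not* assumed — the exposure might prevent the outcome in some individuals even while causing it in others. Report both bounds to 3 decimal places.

0.736 ≤ PN ≤ 1.000

p₁ = P(outcome | exposed) = 291/1816 = 0.16024
p₀ = P(outcome | unexposed) = 100/2362 = 0.042337
Under exogeneity alone the bounds on PN are max{0,(p₁−p₀)/p₁} ≤ PN ≤ min{1,(1−p₀)/p₁}.
  lower = (p₁ − p₀)/p₁ = 0.11791 / 0.16024 ≈ 0.7358
  upper = min{1, (1 − p₀)/p₁} = 0.95766 / 0.16024 ≈ 5.9763 → capped at 1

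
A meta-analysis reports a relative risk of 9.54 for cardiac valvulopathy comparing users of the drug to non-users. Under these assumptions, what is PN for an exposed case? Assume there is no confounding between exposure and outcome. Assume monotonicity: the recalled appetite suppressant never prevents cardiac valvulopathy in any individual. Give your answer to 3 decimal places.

PN ≈ 0.895

Under exogeneity and monotonicity, PN = (RR − 1) / RR = 1 − 1/RR.
PN = (9.54 − 1) / 9.54 = 8.54 / 9.54 ≈ 0.8952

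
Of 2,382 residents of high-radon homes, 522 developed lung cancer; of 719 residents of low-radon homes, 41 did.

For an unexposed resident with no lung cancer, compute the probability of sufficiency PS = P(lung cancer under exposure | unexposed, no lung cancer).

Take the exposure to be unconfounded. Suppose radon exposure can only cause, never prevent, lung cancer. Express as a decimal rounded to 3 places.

PS ≈ 0.172

p₁ = P(outcome | exposed) = 522/2382 = 0.21914
p₀ = P(outcome | unexposed) = 41/719 = 0.057024
Under exogeneity and monotonicity, PS = (p₁ − p₀) / (1 − p₀).
PS = (0.21914 − 0.057024) / (1 − 0.057024) = 0.16212 / 0.94298 ≈ 0.1719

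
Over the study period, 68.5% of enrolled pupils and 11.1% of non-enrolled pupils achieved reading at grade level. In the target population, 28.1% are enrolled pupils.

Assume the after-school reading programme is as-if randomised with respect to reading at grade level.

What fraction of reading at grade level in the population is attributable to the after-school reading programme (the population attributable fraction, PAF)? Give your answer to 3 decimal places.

PAF ≈ 0.592

p₁ = 0.685, p₀ = 0.111.
Overall risk P(Y=1) = π·p₁ + (1−π)·p₀ = 0.281×0.685 + 0.719×0.111 = 0.27229.
Under exogeneity, PAF = [P(Y=1) − p₀] / P(Y=1).
PAF = (0.27229 − 0.111) / 0.27229 ≈ 0.5924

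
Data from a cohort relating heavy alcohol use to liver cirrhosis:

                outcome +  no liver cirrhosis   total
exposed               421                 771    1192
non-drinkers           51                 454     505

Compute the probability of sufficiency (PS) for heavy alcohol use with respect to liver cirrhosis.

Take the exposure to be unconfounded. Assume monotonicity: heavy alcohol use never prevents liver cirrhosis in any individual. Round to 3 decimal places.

p₁ = P(outcome | exposed) = 421/1192 = 0.35319
p₀ = P(outcome | unexposed) = 51/505 = 0.10099
Under exogeneity and monotonicity, PS = (p₁ − p₀) / (1 − p₀).
PS = (0.35319 − 0.10099) / (1 − 0.10099) = 0.2522 / 0.89901 ≈ 0.2805

PS ≈ 0.281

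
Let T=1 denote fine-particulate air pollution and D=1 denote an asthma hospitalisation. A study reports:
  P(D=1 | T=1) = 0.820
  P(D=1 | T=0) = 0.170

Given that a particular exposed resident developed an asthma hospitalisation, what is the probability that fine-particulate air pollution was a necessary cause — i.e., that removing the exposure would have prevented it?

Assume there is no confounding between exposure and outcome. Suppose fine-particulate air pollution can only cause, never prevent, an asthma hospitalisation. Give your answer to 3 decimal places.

Let p₁ = 0.82, p₀ = 0.17.
Under exogeneity and monotonicity, PN = (p₁ − p₀) / p₁.
PN = (0.82 − 0.17) / 0.82 = 0.65 / 0.82 ≈ 0.7927

PN ≈ 0.793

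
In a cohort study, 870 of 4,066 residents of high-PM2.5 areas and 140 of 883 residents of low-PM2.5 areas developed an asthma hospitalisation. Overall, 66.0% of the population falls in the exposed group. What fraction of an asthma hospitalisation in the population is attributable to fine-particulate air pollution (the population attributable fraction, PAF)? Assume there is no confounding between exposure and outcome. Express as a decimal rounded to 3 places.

p₁ = P(outcome | exposed) = 870/4066 = 0.21397
p₀ = P(outcome | unexposed) = 140/883 = 0.15855
Overall risk P(Y=1) = π·p₁ + (1−π)·p₀ = 0.66×0.21397 + 0.34×0.15855 = 0.19513.
Under exogeneity, PAF = [P(Y=1) − p₀] / P(Y=1).
PAF = (0.19513 − 0.15855) / 0.19513 ≈ 0.1875

PAF ≈ 0.187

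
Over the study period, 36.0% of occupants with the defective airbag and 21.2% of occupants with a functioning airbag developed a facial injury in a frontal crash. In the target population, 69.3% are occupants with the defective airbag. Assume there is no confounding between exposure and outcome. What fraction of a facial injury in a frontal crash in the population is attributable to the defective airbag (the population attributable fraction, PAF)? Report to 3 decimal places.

PAF ≈ 0.326

p₁ = 0.36, p₀ = 0.212.
Overall risk P(Y=1) = π·p₁ + (1−π)·p₀ = 0.693×0.36 + 0.307×0.212 = 0.31456.
Under exogeneity, PAF = [P(Y=1) − p₀] / P(Y=1).
PAF = (0.31456 − 0.212) / 0.31456 ≈ 0.3261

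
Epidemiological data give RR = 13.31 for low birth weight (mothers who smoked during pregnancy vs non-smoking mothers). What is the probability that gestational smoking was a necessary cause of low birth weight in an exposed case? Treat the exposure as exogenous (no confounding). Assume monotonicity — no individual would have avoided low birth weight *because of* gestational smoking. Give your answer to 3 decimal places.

Under exogeneity and monotonicity, PN = (RR − 1) / RR = 1 − 1/RR.
PN = (13.31 − 1) / 13.31 = 12.31 / 13.31 ≈ 0.9249

PN ≈ 0.925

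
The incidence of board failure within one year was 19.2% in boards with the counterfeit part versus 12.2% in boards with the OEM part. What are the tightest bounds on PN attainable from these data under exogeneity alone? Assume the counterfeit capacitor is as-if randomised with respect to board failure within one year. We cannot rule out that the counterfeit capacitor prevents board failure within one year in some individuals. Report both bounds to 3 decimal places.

0.365 ≤ PN ≤ 1.000

p₁ = 0.192, p₀ = 0.122.
Under exogeneity alone the bounds on PN are max{0,(p₁−p₀)/p₁} ≤ PN ≤ min{1,(1−p₀)/p₁}.
  lower = (p₁ − p₀)/p₁ = 0.07 / 0.192 ≈ 0.3646
  upper = min{1, (1 − p₀)/p₁} = 0.878 / 0.192 ≈ 4.5729 → capped at 1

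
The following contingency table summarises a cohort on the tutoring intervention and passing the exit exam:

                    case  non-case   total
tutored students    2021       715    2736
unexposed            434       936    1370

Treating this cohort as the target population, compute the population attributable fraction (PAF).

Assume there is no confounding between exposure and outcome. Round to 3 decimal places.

PAF ≈ 0.470

p₁ = P(outcome | exposed) = 2021/2736 = 0.73867
p₀ = P(outcome | unexposed) = 434/1370 = 0.31679
Exposure prevalence π = 2736/4106 = 0.66634; overall risk P(Y=1) = 0.59791.
Under exogeneity, PAF = [P(Y=1) − p₀]/P(Y=1).
PAF = (0.59791 − 0.31679) / 0.59791 ≈ 0.4702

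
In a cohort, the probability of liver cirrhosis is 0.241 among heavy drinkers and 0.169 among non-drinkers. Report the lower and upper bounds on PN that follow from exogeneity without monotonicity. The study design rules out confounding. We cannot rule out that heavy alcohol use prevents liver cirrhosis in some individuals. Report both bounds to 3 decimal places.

Let p₁ = 0.241, p₀ = 0.169.
Under exogeneity alone the bounds on PN are max{0,(p₁−p₀)/p₁} ≤ PN ≤ min{1,(1−p₀)/p₁}.
  lower = (p₁ − p₀)/p₁ = 0.072 / 0.241 ≈ 0.2988
  upper = min{1, (1 − p₀)/p₁} = 0.831 / 0.241 ≈ 3.4481 → capped at 1

0.299 ≤ PN ≤ 1.000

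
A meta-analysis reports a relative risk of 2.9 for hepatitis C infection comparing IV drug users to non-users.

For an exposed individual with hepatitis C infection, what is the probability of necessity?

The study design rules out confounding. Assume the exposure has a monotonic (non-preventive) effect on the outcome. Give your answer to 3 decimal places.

PN ≈ 0.655

Under exogeneity and monotonicity, PN = (RR − 1) / RR = 1 − 1/RR.
PN = (2.9 − 1) / 2.9 = 1.9 / 2.9 ≈ 0.6552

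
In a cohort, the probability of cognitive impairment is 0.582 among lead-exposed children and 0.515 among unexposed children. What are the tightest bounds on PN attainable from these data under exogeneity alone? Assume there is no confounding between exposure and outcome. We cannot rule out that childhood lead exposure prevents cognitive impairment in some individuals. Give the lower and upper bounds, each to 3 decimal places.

Let p₁ = 0.582, p₀ = 0.515.
Under exogeneity alone the bounds on PN are max{0,(p₁−p₀)/p₁} ≤ PN ≤ min{1,(1−p₀)/p₁}.
  lower = (p₁ − p₀)/p₁ = 0.067 / 0.582 ≈ 0.1151
  upper = min{1, (1 − p₀)/p₁} = 0.485 / 0.582 ≈ 0.8333

0.115 ≤ PN ≤ 0.833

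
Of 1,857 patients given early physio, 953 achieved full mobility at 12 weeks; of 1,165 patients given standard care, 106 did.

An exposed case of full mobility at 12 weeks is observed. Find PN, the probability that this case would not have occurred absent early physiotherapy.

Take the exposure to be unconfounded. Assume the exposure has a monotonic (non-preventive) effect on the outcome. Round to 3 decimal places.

PN ≈ 0.823

p₁ = P(outcome | exposed) = 953/1857 = 0.51319
p₀ = P(outcome | unexposed) = 106/1165 = 0.090987
Under exogeneity and monotonicity, PN = (p₁ − p₀) / p₁.
PN = (0.51319 − 0.090987) / 0.51319 = 0.42221 / 0.51319 ≈ 0.8227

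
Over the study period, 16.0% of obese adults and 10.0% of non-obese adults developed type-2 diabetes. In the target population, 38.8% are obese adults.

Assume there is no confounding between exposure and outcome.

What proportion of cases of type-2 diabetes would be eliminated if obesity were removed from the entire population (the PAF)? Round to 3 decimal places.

PAF ≈ 0.189

p₁ = 0.16, p₀ = 0.1.
Overall risk P(Y=1) = π·p₁ + (1−π)·p₀ = 0.388×0.16 + 0.612×0.1 = 0.12328.
Under exogeneity, PAF = [P(Y=1) − p₀] / P(Y=1).
PAF = (0.12328 − 0.1) / 0.12328 ≈ 0.1888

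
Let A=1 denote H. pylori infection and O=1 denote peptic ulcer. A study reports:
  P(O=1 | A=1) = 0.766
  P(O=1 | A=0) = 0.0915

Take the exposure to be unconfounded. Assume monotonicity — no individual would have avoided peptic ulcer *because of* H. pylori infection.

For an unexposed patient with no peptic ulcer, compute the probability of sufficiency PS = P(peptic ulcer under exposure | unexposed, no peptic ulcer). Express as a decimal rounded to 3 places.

PS ≈ 0.742

Let p₁ = 0.766, p₀ = 0.0915.
Under exogeneity and monotonicity, PS = (p₁ − p₀) / (1 − p₀).
PS = (0.766 − 0.0915) / (1 − 0.0915) = 0.6745 / 0.9085 ≈ 0.7424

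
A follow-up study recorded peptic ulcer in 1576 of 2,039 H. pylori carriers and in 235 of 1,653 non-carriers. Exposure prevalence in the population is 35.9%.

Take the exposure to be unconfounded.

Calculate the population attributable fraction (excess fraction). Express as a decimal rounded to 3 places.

PAF ≈ 0.614

p₁ = P(outcome | exposed) = 1576/2039 = 0.77293
p₀ = P(outcome | unexposed) = 235/1653 = 0.14217
Overall risk P(Y=1) = π·p₁ + (1−π)·p₀ = 0.359×0.77293 + 0.641×0.14217 = 0.36861.
Under exogeneity, PAF = [P(Y=1) − p₀] / P(Y=1).
PAF = (0.36861 − 0.14217) / 0.36861 ≈ 0.6143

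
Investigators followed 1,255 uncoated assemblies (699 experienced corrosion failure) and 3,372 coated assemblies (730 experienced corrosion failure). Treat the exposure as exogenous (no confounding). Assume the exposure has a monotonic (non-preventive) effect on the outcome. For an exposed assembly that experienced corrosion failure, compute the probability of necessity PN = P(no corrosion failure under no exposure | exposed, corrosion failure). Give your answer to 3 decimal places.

PN ≈ 0.611

p₁ = P(outcome | exposed) = 699/1255 = 0.55697
p₀ = P(outcome | unexposed) = 730/3372 = 0.21649
Under exogeneity and monotonicity, PN = (p₁ − p₀) / p₁.
PN = (0.55697 − 0.21649) / 0.55697 = 0.34048 / 0.55697 ≈ 0.6113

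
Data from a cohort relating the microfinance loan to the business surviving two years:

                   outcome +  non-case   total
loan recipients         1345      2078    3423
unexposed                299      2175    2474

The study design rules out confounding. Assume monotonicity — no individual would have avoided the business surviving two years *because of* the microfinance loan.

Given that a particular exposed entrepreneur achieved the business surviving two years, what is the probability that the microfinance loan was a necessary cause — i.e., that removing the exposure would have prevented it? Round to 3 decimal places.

PN ≈ 0.692

p₁ = P(outcome | exposed) = 1345/3423 = 0.39293
p₀ = P(outcome | unexposed) = 299/2474 = 0.12086
Under exogeneity and monotonicity, PN = (p₁ − p₀)/p₁.
PN = (0.39293 − 0.12086) / 0.39293 ≈ 0.6924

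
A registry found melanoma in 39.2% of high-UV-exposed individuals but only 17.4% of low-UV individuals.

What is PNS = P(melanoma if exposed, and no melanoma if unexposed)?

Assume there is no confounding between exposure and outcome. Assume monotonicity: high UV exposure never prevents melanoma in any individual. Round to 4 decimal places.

PNS ≈ 0.2180

p₁ = 0.392, p₀ = 0.174.
Under exogeneity and monotonicity, PNS = p₁ − p₀.
PNS = 0.392 − 0.174 = 0.218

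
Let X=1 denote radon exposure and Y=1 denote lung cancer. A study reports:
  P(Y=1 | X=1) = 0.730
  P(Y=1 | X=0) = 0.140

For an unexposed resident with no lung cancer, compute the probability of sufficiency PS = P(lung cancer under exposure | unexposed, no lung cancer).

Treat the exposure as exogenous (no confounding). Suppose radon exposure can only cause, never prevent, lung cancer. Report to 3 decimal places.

Let p₁ = 0.73, p₀ = 0.14.
Under exogeneity and monotonicity, PS = (p₁ − p₀) / (1 − p₀).
PS = (0.73 − 0.14) / (1 − 0.14) = 0.59 / 0.86 ≈ 0.6860

PS ≈ 0.686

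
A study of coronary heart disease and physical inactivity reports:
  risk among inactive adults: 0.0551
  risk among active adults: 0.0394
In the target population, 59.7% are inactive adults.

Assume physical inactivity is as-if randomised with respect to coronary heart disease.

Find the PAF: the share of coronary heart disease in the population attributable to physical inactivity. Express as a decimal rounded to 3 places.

PAF ≈ 0.192

Let p₁ = 0.0551, p₀ = 0.0394.
Overall risk P(Y=1) = π·p₁ + (1−π)·p₀ = 0.597×0.0551 + 0.403×0.0394 = 0.048773.
Under exogeneity, PAF = [P(Y=1) − p₀] / P(Y=1).
PAF = (0.048773 − 0.0394) / 0.048773 ≈ 0.1922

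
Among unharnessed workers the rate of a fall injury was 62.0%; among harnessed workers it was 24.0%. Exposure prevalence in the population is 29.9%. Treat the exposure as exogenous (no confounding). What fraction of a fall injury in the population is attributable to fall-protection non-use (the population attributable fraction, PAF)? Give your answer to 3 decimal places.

PAF ≈ 0.321

p₁ = 0.62, p₀ = 0.24.
Overall risk P(Y=1) = π·p₁ + (1−π)·p₀ = 0.299×0.62 + 0.701×0.24 = 0.35362.
Under exogeneity, PAF = [P(Y=1) − p₀] / P(Y=1).
PAF = (0.35362 − 0.24) / 0.35362 ≈ 0.3213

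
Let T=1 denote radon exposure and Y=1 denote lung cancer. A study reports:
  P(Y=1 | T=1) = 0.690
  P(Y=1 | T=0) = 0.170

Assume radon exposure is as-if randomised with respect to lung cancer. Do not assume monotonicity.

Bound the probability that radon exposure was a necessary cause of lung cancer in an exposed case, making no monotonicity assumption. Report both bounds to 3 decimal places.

Let p₁ = 0.69, p₀ = 0.17.
Under exogeneity alone the bounds on PN are max{0,(p₁−p₀)/p₁} ≤ PN ≤ min{1,(1−p₀)/p₁}.
  lower = (p₁ − p₀)/p₁ = 0.52 / 0.69 ≈ 0.7536
  upper = min{1, (1 − p₀)/p₁} = 0.83 / 0.69 ≈ 1.2029 → capped at 1

0.754 ≤ PN ≤ 1.000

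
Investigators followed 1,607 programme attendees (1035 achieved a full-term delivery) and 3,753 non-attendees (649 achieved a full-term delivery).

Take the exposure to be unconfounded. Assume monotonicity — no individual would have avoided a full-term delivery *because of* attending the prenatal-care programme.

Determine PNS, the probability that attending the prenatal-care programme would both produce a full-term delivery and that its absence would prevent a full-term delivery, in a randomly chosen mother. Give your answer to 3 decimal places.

PNS ≈ 0.471

p₁ = P(outcome | exposed) = 1035/1607 = 0.64406
p₀ = P(outcome | unexposed) = 649/3753 = 0.17293
Under exogeneity and monotonicity, PNS = p₁ − p₀.
PNS = 0.64406 − 0.17293 = 0.47113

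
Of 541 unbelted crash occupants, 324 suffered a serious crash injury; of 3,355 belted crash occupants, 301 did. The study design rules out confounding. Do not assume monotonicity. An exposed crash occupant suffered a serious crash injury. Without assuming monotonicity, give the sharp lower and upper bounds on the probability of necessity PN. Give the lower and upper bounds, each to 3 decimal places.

p₁ = P(outcome | exposed) = 324/541 = 0.59889
p₀ = P(outcome | unexposed) = 301/3355 = 0.089717
Under exogeneity alone the bounds on PN are max{0,(p₁−p₀)/p₁} ≤ PN ≤ min{1,(1−p₀)/p₁}.
  lower = (p₁ − p₀)/p₁ = 0.50917 / 0.59889 ≈ 0.8502
  upper = min{1, (1 − p₀)/p₁} = 0.91028 / 0.59889 ≈ 1.5199 → capped at 1

0.850 ≤ PN ≤ 1.000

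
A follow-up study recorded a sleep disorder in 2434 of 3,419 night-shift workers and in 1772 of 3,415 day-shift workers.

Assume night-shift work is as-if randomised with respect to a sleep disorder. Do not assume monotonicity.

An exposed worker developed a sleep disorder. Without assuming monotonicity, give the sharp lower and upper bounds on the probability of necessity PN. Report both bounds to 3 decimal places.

p₁ = P(outcome | exposed) = 2434/3419 = 0.7119
p₀ = P(outcome | unexposed) = 1772/3415 = 0.51889
Under exogeneity alone the bounds on PN are max{0,(p₁−p₀)/p₁} ≤ PN ≤ min{1,(1−p₀)/p₁}.
  lower = (p₁ − p₀)/p₁ = 0.19302 / 0.7119 ≈ 0.2711
  upper = min{1, (1 − p₀)/p₁} = 0.48111 / 0.7119 ≈ 0.6758

0.271 ≤ PN ≤ 0.676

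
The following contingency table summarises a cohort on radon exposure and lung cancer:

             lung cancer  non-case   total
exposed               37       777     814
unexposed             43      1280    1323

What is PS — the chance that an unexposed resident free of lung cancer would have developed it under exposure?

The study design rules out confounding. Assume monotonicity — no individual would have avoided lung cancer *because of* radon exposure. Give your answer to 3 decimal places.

PS ≈ 0.013

p₁ = P(outcome | exposed) = 37/814 = 0.045455
p₀ = P(outcome | unexposed) = 43/1323 = 0.032502
Under exogeneity and monotonicity, PS = (p₁ − p₀)/(1 − p₀).
PS = (0.045455 − 0.032502) / 0.9675 ≈ 0.0134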